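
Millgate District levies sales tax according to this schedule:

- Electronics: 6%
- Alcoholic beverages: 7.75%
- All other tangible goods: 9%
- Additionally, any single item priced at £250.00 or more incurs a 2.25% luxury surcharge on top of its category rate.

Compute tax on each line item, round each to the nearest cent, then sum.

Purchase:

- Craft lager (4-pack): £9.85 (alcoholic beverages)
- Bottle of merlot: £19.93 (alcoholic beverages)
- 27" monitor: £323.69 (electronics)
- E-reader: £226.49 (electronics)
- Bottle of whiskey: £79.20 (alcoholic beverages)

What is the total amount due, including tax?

£707.89

Craft lager (4-pack) £9.85: alcoholic beverages → 7.75% → £0.76
Bottle of merlot £19.93: alcoholic beverages → 7.75% → £1.54
27" monitor £323.69: electronics → 6% + 2.25% surcharge = 8.25% → £26.70
E-reader £226.49: electronics → 6% → £13.59
Bottle of whiskey £79.20: alcoholic beverages → 7.75% → £6.14
Subtotal = £659.16; tax = £48.73; total due = £707.89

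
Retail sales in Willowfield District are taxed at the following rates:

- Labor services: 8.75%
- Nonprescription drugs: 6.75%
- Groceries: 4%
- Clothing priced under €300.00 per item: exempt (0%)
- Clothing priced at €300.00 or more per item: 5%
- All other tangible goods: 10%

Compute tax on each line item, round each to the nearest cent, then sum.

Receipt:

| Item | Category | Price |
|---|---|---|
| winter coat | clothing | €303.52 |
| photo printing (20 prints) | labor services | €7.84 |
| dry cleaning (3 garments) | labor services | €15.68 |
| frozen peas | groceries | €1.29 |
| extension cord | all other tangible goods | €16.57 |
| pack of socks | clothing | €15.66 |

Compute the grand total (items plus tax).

Winter coat €303.52: clothing, €300.00 or more → 5% → €15.18
Photo printing (20 prints) €7.84: labor services → 8.75% → €0.69
Dry cleaning (3 garments) €15.68: labor services → 8.75% → €1.37
Frozen peas €1.29: groceries → 4% → €0.05
Extension cord €16.57: all other tangible goods → 10% → €1.66
Pack of socks €15.66: clothing, under €300.00 → 0% → €0.00
Subtotal = €360.56; tax = €18.95; total due = €379.51

€379.51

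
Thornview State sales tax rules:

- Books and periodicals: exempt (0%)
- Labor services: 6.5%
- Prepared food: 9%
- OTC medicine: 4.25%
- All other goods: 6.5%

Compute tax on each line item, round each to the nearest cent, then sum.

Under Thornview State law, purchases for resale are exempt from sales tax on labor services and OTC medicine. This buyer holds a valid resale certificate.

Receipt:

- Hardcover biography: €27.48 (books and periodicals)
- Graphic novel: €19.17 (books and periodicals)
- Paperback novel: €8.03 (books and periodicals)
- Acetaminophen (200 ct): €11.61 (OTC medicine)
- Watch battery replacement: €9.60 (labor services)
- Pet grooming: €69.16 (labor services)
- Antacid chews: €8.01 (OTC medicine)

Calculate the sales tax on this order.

€0.00

Hardcover biography €27.48: books and periodicals → 0% → €0.00
Graphic novel €19.17: books and periodicals → 0% → €0.00
Paperback novel €8.03: books and periodicals → 0% → €0.00
Acetaminophen (200 ct) €11.61: OTC medicine, buyer-exempt → 0% → €0.00
Watch battery replacement €9.60: labor services, buyer-exempt → 0% → €0.00
Pet grooming €69.16: labor services, buyer-exempt → 0% → €0.00
Antacid chews €8.01: OTC medicine, buyer-exempt → 0% → €0.00
Total tax = €0.00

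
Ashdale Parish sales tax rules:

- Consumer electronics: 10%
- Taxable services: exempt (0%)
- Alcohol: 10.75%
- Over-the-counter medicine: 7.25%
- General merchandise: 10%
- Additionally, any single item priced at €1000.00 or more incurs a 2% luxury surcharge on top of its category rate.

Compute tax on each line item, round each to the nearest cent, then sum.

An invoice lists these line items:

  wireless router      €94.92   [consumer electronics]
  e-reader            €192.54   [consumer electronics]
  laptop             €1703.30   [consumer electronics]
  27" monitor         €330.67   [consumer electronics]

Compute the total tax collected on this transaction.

Wireless router €94.92: consumer electronics → 10% → €9.49
E-reader €192.54: consumer electronics → 10% → €19.25
Laptop €1703.30: consumer electronics → 10% + 2% surcharge = 12% → €204.40
27" monitor €330.67: consumer electronics → 10% → €33.07
Total tax = €9.49 + €19.25 + €204.40 + €33.07 = €266.21

€266.21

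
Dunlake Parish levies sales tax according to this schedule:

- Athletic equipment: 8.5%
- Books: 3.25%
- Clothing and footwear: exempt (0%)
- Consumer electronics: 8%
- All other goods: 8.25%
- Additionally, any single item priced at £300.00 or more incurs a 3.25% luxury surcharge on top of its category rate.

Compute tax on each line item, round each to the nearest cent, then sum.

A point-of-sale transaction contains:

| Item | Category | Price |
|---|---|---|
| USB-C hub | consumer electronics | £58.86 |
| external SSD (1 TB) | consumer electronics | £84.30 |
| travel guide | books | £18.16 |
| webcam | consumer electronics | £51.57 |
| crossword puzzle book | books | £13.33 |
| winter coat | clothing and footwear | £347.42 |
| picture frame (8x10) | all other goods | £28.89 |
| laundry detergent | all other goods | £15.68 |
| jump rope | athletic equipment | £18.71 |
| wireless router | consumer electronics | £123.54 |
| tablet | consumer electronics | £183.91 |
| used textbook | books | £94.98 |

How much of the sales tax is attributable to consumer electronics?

USB-C hub £58.86: consumer electronics → 8% → £4.71
External SSD (1 TB) £84.30: consumer electronics → 8% → £6.74
Webcam £51.57: consumer electronics → 8% → £4.13
Wireless router £123.54: consumer electronics → 8% → £9.88
Tablet £183.91: consumer electronics → 8% → £14.71
Tax on consumer electronics = £4.71 + £6.74 + £4.13 + £9.88 + £14.71 = £40.17

£40.17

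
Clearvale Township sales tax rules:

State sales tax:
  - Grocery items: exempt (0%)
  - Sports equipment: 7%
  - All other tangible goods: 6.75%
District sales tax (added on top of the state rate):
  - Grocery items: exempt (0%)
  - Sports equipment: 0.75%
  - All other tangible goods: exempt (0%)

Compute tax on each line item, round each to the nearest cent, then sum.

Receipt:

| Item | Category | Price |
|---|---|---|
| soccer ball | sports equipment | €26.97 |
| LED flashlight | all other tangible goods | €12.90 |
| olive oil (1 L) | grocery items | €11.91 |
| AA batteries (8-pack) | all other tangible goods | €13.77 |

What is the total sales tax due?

Soccer ball €26.97: sports equipment → 7% + 0.75% district = 7.75% → €2.09
LED flashlight €12.90: all other tangible goods → 6.75% + 0% district = 6.75% → €0.87
Olive oil (1 L) €11.91: grocery items → 0% + 0% district = 0% → €0.00
AA batteries (8-pack) €13.77: all other tangible goods → 6.75% + 0% district = 6.75% → €0.93
Total tax = €2.09 + €0.87 + €0.93 = €3.89

€3.89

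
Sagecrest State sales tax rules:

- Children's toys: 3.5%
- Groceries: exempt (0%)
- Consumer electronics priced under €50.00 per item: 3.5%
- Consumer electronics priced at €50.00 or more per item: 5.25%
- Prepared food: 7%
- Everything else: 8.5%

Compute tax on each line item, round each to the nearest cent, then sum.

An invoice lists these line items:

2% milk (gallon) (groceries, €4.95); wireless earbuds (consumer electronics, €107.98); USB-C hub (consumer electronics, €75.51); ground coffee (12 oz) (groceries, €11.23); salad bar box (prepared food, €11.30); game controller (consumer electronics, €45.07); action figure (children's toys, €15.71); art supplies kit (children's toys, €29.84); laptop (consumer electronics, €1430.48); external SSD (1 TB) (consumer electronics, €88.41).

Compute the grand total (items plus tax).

€1913.81

2% milk (gallon) €4.95: groceries → 0% → €0.00
Wireless earbuds €107.98: consumer electronics, €50.00 or more → 5.25% → €5.67
USB-C hub €75.51: consumer electronics, €50.00 or more → 5.25% → €3.96
Ground coffee (12 oz) €11.23: groceries → 0% → €0.00
Salad bar box €11.30: prepared food → 7% → €0.79
Game controller €45.07: consumer electronics, under €50.00 → 3.5% → €1.58
Action figure €15.71: children's toys → 3.5% → €0.55
Art supplies kit €29.84: children's toys → 3.5% → €1.04
Laptop €1430.48: consumer electronics, €50.00 or more → 5.25% → €75.10
External SSD (1 TB) €88.41: consumer electronics, €50.00 or more → 5.25% → €4.64
Subtotal = €1820.48; tax = €93.33; total due = €1913.81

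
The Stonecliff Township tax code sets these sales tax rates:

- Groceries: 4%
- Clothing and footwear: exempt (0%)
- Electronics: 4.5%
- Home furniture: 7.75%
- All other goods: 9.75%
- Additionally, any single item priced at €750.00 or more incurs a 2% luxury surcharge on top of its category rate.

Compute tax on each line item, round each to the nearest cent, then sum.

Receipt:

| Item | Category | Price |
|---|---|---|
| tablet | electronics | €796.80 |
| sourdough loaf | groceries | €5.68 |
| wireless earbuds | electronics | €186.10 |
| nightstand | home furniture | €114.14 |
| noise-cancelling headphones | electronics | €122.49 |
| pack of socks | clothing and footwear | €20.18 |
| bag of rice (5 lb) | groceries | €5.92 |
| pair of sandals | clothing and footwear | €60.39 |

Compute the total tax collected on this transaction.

Tablet €796.80: electronics → 4.5% + 2% surcharge = 6.5% → €51.79
Sourdough loaf €5.68: groceries → 4% → €0.23
Wireless earbuds €186.10: electronics → 4.5% → €8.37
Nightstand €114.14: home furniture → 7.75% → €8.85
Noise-cancelling headphones €122.49: electronics → 4.5% → €5.51
Pack of socks €20.18: clothing and footwear → 0% → €0.00
Bag of rice (5 lb) €5.92: groceries → 4% → €0.24
Pair of sandals €60.39: clothing and footwear → 0% → €0.00
Total tax = €51.79 + €0.23 + €8.37 + €8.85 + €5.51 + €0.24 = €74.99

€74.99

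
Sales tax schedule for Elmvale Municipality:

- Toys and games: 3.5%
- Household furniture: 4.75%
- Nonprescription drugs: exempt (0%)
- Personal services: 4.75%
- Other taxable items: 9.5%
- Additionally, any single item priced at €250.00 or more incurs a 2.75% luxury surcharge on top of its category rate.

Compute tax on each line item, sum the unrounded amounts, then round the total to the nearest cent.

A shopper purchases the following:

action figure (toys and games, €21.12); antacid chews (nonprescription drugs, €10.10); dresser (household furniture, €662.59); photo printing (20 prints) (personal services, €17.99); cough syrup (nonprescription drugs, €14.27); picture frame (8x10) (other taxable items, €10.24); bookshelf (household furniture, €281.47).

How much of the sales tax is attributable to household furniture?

Dresser €662.59: household furniture → 4.75% + 2.75% surcharge = 7.5% → €49.69425
Bookshelf €281.47: household furniture → 4.75% + 2.75% surcharge = 7.5% → €21.11025
Tax on household furniture: unrounded sum = €70.8045 → €70.80

€70.80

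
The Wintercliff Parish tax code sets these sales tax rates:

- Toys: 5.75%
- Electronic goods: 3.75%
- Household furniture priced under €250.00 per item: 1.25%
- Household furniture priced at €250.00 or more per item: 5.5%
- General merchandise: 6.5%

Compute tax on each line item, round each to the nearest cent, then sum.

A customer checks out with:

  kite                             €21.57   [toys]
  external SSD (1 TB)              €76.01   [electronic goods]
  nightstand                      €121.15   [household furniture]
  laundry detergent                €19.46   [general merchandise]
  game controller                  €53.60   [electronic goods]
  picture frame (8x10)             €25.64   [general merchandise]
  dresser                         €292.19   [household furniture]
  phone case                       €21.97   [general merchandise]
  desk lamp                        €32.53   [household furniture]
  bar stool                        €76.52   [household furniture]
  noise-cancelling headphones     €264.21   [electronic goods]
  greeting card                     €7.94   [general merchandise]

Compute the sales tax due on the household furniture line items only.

€18.95

Nightstand €121.15: household furniture, under €250.00 → 1.25% → €1.51
Dresser €292.19: household furniture, €250.00 or more → 5.5% → €16.07
Desk lamp €32.53: household furniture, under €250.00 → 1.25% → €0.41
Bar stool €76.52: household furniture, under €250.00 → 1.25% → €0.96
Tax on household furniture = €1.51 + €16.07 + €0.41 + €0.96 = €18.95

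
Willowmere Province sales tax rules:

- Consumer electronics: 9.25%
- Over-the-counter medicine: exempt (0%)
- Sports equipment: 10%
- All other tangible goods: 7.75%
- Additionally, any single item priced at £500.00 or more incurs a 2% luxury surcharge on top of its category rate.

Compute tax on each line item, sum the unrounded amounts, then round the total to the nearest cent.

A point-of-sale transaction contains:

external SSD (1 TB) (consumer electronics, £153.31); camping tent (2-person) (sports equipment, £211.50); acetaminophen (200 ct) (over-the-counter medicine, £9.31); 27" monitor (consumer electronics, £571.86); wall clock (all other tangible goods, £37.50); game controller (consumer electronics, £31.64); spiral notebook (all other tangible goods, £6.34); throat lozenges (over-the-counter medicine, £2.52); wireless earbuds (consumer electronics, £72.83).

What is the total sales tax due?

£112.73

External SSD (1 TB) £153.31: consumer electronics → 9.25% → £14.181175
Camping tent (2-person) £211.50: sports equipment → 10% → £21.15
Acetaminophen (200 ct) £9.31: over-the-counter medicine → 0% → £0.00
27" monitor £571.86: consumer electronics → 9.25% + 2% surcharge = 11.25% → £64.33425
Wall clock £37.50: all other tangible goods → 7.75% → £2.90625
Game controller £31.64: consumer electronics → 9.25% → £2.9267
Spiral notebook £6.34: all other tangible goods → 7.75% → £0.49135
Throat lozenges £2.52: over-the-counter medicine → 0% → £0.00
Wireless earbuds £72.83: consumer electronics → 9.25% → £6.736775
Unrounded tax sum = £112.7265 → £112.73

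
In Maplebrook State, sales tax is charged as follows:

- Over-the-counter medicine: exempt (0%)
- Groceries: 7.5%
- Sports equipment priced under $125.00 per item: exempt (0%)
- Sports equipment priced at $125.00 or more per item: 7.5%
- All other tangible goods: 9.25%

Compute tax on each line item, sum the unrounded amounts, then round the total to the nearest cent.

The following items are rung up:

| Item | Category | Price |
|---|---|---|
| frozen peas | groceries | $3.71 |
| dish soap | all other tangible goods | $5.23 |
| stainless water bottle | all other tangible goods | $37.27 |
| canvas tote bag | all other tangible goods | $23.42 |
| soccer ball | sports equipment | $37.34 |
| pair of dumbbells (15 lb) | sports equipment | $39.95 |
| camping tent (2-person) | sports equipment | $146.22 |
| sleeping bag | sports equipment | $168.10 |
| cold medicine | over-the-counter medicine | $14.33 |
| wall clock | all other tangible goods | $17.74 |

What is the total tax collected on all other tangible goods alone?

Dish soap $5.23: all other tangible goods → 9.25% → $0.483775
Stainless water bottle $37.27: all other tangible goods → 9.25% → $3.447475
Canvas tote bag $23.42: all other tangible goods → 9.25% → $2.16635
Wall clock $17.74: all other tangible goods → 9.25% → $1.64095
Tax on all other tangible goods: unrounded sum = $7.73855 → $7.74

$7.74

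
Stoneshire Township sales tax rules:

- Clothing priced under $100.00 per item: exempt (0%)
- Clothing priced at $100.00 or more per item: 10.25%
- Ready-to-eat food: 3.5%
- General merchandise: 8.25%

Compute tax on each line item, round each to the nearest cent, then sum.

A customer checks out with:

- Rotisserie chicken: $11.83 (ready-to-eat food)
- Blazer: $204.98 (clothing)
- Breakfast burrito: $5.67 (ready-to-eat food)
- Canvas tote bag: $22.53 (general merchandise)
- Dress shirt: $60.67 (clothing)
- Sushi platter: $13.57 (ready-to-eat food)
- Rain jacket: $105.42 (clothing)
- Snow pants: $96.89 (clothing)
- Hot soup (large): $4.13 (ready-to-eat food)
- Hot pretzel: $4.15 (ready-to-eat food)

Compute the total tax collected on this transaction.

$35.05

Rotisserie chicken $11.83: ready-to-eat food → 3.5% → $0.41
Blazer $204.98: clothing, $100.00 or more → 10.25% → $21.01
Breakfast burrito $5.67: ready-to-eat food → 3.5% → $0.20
Canvas tote bag $22.53: general merchandise → 8.25% → $1.86
Dress shirt $60.67: clothing, under $100.00 → 0% → $0.00
Sushi platter $13.57: ready-to-eat food → 3.5% → $0.47
Rain jacket $105.42: clothing, $100.00 or more → 10.25% → $10.81
Snow pants $96.89: clothing, under $100.00 → 0% → $0.00
Hot soup (large) $4.13: ready-to-eat food → 3.5% → $0.14
Hot pretzel $4.15: ready-to-eat food → 3.5% → $0.15
Total tax = $0.41 + $21.01 + $0.20 + $1.86 + $0.47 + $10.81 + $0.14 + $0.15 = $35.05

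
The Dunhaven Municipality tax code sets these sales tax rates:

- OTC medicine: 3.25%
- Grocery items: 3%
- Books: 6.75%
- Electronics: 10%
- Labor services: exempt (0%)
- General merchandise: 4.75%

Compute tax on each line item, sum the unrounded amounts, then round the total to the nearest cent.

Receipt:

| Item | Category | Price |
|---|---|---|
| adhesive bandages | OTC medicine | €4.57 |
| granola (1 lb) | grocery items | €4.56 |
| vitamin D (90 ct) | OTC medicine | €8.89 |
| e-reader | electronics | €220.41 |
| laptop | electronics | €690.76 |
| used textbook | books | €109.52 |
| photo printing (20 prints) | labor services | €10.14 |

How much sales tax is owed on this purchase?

Adhesive bandages €4.57: OTC medicine → 3.25% → €0.148525
Granola (1 lb) €4.56: grocery items → 3% → €0.1368
Vitamin D (90 ct) €8.89: OTC medicine → 3.25% → €0.288925
E-reader €220.41: electronics → 10% → €22.041
Laptop €690.76: electronics → 10% → €69.076
Used textbook €109.52: books → 6.75% → €7.3926
Photo printing (20 prints) €10.14: labor services → 0% → €0.00
Unrounded tax sum = €99.08385 → €99.08

€99.08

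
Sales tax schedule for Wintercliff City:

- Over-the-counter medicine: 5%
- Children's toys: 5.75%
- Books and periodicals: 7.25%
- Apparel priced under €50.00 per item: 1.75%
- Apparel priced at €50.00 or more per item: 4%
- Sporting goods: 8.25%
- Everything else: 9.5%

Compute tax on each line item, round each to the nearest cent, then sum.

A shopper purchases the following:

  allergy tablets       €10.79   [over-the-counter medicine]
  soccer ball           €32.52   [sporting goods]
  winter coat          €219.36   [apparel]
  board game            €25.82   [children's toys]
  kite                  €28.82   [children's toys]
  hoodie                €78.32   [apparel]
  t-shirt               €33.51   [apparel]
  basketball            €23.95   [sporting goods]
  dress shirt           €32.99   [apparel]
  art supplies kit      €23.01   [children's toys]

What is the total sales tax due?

€22.73

Allergy tablets €10.79: over-the-counter medicine → 5% → €0.54
Soccer ball €32.52: sporting goods → 8.25% → €2.68
Winter coat €219.36: apparel, €50.00 or more → 4% → €8.77
Board game €25.82: children's toys → 5.75% → €1.48
Kite €28.82: children's toys → 5.75% → €1.66
Hoodie €78.32: apparel, €50.00 or more → 4% → €3.13
T-shirt €33.51: apparel, under €50.00 → 1.75% → €0.59
Basketball €23.95: sporting goods → 8.25% → €1.98
Dress shirt €32.99: apparel, under €50.00 → 1.75% → €0.58
Art supplies kit €23.01: children's toys → 5.75% → €1.32
Total tax = €0.54 + €2.68 + €8.77 + €1.48 + €1.66 + €3.13 + €0.59 + €1.98 + €0.58 + €1.32 = €22.73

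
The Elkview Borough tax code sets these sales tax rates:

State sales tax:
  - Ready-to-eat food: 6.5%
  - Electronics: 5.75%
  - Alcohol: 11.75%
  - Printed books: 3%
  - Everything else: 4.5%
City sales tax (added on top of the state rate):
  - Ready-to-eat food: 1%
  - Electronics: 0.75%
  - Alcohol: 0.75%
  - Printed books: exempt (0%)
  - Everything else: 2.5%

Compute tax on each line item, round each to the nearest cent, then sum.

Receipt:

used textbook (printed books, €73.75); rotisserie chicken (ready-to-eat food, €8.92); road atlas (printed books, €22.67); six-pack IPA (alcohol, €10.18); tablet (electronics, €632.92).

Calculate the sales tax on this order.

Used textbook €73.75: printed books → 3% + 0% city = 3% → €2.21
Rotisserie chicken €8.92: ready-to-eat food → 6.5% + 1% city = 7.5% → €0.67
Road atlas €22.67: printed books → 3% + 0% city = 3% → €0.68
Six-pack IPA €10.18: alcohol → 11.75% + 0.75% city = 12.5% → €1.27
Tablet €632.92: electronics → 5.75% + 0.75% city = 6.5% → €41.14
Total tax = €2.21 + €0.67 + €0.68 + €1.27 + €41.14 = €45.97

€45.97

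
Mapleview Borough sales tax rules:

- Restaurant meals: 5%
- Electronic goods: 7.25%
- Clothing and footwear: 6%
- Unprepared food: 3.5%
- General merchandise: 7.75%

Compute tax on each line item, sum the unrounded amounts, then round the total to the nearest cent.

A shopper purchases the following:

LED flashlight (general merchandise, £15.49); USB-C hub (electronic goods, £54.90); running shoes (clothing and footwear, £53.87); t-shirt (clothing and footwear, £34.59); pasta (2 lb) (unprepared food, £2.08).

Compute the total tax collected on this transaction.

LED flashlight £15.49: general merchandise → 7.75% → £1.200475
USB-C hub £54.90: electronic goods → 7.25% → £3.98025
Running shoes £53.87: clothing and footwear → 6% → £3.2322
T-shirt £34.59: clothing and footwear → 6% → £2.0754
Pasta (2 lb) £2.08: unprepared food → 3.5% → £0.0728
Unrounded tax sum = £10.561125 → £10.56

£10.56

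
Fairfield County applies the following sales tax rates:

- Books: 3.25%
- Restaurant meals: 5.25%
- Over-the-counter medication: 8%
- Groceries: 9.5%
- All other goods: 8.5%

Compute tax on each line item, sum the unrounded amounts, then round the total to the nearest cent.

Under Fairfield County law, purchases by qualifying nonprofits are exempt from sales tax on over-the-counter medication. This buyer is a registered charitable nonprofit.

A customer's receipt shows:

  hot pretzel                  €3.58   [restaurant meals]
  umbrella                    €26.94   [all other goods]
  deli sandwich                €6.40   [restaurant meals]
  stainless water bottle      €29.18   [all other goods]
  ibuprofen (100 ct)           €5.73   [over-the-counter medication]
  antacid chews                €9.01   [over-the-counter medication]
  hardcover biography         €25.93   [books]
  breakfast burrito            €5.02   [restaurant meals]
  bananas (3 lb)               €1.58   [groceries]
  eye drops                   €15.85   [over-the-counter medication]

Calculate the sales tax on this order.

€6.55

Hot pretzel €3.58: restaurant meals → 5.25% → €0.18795
Umbrella €26.94: all other goods → 8.5% → €2.2899
Deli sandwich €6.40: restaurant meals → 5.25% → €0.336
Stainless water bottle €29.18: all other goods → 8.5% → €2.4803
Ibuprofen (100 ct) €5.73: over-the-counter medication, buyer-exempt → 0% → €0.00
Antacid chews €9.01: over-the-counter medication, buyer-exempt → 0% → €0.00
Hardcover biography €25.93: books → 3.25% → €0.842725
Breakfast burrito €5.02: restaurant meals → 5.25% → €0.26355
Bananas (3 lb) €1.58: groceries → 9.5% → €0.1501
Eye drops €15.85: over-the-counter medication, buyer-exempt → 0% → €0.00
Unrounded tax sum = €6.550525 → €6.55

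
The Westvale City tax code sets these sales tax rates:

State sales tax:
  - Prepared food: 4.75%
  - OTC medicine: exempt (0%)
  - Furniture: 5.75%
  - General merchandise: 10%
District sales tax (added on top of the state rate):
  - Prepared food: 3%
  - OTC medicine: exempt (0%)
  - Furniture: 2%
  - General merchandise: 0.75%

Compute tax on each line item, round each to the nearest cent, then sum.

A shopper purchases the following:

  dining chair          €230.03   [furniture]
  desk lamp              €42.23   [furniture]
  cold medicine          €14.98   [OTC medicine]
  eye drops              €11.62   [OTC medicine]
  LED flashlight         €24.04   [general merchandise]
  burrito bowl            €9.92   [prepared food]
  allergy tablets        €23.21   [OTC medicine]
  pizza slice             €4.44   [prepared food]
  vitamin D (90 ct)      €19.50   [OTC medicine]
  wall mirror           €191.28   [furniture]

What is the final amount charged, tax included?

€610.86

Dining chair €230.03: furniture → 5.75% + 2% district = 7.75% → €17.83
Desk lamp €42.23: furniture → 5.75% + 2% district = 7.75% → €3.27
Cold medicine €14.98: OTC medicine → 0% + 0% district = 0% → €0.00
Eye drops €11.62: OTC medicine → 0% + 0% district = 0% → €0.00
LED flashlight €24.04: general merchandise → 10% + 0.75% district = 10.75% → €2.58
Burrito bowl €9.92: prepared food → 4.75% + 3% district = 7.75% → €0.77
Allergy tablets €23.21: OTC medicine → 0% + 0% district = 0% → €0.00
Pizza slice €4.44: prepared food → 4.75% + 3% district = 7.75% → €0.34
Vitamin D (90 ct) €19.50: OTC medicine → 0% + 0% district = 0% → €0.00
Wall mirror €191.28: furniture → 5.75% + 2% district = 7.75% → €14.82
Subtotal = €571.25; tax = €39.61; total due = €610.86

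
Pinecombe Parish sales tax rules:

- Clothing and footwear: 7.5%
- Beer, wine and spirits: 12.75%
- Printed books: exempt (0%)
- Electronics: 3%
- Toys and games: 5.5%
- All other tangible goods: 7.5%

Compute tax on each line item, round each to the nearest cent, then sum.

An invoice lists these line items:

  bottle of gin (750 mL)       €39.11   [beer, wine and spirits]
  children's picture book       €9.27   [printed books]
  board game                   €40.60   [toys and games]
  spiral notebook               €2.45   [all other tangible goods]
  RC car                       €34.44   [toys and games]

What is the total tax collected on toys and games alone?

€4.12

Board game €40.60: toys and games → 5.5% → €2.23
RC car €34.44: toys and games → 5.5% → €1.89
Tax on toys and games = €2.23 + €1.89 = €4.12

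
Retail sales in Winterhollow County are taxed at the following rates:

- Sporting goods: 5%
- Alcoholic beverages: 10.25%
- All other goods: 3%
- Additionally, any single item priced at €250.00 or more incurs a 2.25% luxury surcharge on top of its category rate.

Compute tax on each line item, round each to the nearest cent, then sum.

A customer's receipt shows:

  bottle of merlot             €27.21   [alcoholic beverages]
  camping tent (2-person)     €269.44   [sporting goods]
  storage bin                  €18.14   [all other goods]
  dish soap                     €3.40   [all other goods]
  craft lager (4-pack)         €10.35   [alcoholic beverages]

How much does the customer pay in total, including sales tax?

€352.56

Bottle of merlot €27.21: alcoholic beverages → 10.25% → €2.79
Camping tent (2-person) €269.44: sporting goods → 5% + 2.25% surcharge = 7.25% → €19.53
Storage bin €18.14: all other goods → 3% → €0.54
Dish soap €3.40: all other goods → 3% → €0.10
Craft lager (4-pack) €10.35: alcoholic beverages → 10.25% → €1.06
Subtotal = €328.54; tax = €24.02; total due = €352.56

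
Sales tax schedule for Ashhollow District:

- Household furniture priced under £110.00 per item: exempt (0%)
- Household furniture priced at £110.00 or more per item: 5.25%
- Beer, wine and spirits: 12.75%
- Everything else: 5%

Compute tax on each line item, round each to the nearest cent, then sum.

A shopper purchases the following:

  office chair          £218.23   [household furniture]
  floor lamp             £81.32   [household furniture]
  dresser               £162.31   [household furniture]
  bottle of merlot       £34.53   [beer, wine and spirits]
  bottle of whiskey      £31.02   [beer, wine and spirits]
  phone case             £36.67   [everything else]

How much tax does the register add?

Office chair £218.23: household furniture, £110.00 or more → 5.25% → £11.46
Floor lamp £81.32: household furniture, under £110.00 → 0% → £0.00
Dresser £162.31: household furniture, £110.00 or more → 5.25% → £8.52
Bottle of merlot £34.53: beer, wine and spirits → 12.75% → £4.40
Bottle of whiskey £31.02: beer, wine and spirits → 12.75% → £3.96
Phone case £36.67: everything else → 5% → £1.83
Total tax = £11.46 + £8.52 + £4.40 + £3.96 + £1.83 = £30.17

£30.17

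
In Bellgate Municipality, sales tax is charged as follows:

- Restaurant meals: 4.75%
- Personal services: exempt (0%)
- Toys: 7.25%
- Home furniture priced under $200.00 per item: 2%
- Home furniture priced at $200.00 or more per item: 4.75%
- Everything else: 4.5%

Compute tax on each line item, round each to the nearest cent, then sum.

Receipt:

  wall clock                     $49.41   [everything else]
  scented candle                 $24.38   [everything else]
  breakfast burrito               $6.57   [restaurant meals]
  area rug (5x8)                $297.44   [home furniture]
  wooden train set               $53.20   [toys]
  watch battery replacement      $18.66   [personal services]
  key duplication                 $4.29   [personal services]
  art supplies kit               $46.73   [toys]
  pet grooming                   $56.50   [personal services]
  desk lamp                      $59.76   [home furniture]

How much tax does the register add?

$26.21

Wall clock $49.41: everything else → 4.5% → $2.22
Scented candle $24.38: everything else → 4.5% → $1.10
Breakfast burrito $6.57: restaurant meals → 4.75% → $0.31
Area rug (5x8) $297.44: home furniture, $200.00 or more → 4.75% → $14.13
Wooden train set $53.20: toys → 7.25% → $3.86
Watch battery replacement $18.66: personal services → 0% → $0.00
Key duplication $4.29: personal services → 0% → $0.00
Art supplies kit $46.73: toys → 7.25% → $3.39
Pet grooming $56.50: personal services → 0% → $0.00
Desk lamp $59.76: home furniture, under $200.00 → 2% → $1.20
Total tax = $2.22 + $1.10 + $0.31 + $14.13 + $3.86 + $3.39 + $1.20 = $26.21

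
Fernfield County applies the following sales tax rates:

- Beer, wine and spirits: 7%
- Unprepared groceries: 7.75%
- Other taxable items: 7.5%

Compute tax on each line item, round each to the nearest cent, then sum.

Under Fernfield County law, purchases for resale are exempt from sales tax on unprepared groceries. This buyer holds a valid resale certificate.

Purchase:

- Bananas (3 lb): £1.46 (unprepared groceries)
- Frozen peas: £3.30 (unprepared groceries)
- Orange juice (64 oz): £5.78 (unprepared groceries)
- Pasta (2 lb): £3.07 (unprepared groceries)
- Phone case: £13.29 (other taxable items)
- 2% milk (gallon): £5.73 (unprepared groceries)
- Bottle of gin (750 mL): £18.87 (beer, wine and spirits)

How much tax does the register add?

Bananas (3 lb) £1.46: unprepared groceries, buyer-exempt → 0% → £0.00
Frozen peas £3.30: unprepared groceries, buyer-exempt → 0% → £0.00
Orange juice (64 oz) £5.78: unprepared groceries, buyer-exempt → 0% → £0.00
Pasta (2 lb) £3.07: unprepared groceries, buyer-exempt → 0% → £0.00
Phone case £13.29: other taxable items → 7.5% → £1.00
2% milk (gallon) £5.73: unprepared groceries, buyer-exempt → 0% → £0.00
Bottle of gin (750 mL) £18.87: beer, wine and spirits → 7% → £1.32
Total tax = £1.00 + £1.32 = £2.32

£2.32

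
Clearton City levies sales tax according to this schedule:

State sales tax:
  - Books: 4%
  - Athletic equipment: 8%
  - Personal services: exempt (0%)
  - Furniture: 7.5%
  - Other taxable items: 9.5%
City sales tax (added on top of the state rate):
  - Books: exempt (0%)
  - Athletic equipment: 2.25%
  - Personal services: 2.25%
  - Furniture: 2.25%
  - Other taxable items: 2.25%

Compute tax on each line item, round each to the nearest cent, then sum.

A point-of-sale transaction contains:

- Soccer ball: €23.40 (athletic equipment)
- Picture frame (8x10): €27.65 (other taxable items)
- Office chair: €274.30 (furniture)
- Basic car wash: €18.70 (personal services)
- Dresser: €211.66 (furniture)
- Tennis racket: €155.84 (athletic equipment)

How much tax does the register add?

Soccer ball €23.40: athletic equipment → 8% + 2.25% city = 10.25% → €2.40
Picture frame (8x10) €27.65: other taxable items → 9.5% + 2.25% city = 11.75% → €3.25
Office chair €274.30: furniture → 7.5% + 2.25% city = 9.75% → €26.74
Basic car wash €18.70: personal services → 0% + 2.25% city = 2.25% → €0.42
Dresser €211.66: furniture → 7.5% + 2.25% city = 9.75% → €20.64
Tennis racket €155.84: athletic equipment → 8% + 2.25% city = 10.25% → €15.97
Total tax = €2.40 + €3.25 + €26.74 + €0.42 + €20.64 + €15.97 = €69.42

€69.42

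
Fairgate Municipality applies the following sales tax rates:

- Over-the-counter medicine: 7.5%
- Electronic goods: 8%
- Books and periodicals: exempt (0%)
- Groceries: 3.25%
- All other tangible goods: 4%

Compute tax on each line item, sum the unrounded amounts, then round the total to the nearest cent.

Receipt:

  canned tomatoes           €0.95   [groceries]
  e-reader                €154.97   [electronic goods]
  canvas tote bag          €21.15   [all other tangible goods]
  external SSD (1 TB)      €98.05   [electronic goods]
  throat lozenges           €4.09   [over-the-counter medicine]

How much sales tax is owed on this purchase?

€21.43

Canned tomatoes €0.95: groceries → 3.25% → €0.030875
E-reader €154.97: electronic goods → 8% → €12.3976
Canvas tote bag €21.15: all other tangible goods → 4% → €0.846
External SSD (1 TB) €98.05: electronic goods → 8% → €7.844
Throat lozenges €4.09: over-the-counter medicine → 7.5% → €0.30675
Unrounded tax sum = €21.425225 → €21.43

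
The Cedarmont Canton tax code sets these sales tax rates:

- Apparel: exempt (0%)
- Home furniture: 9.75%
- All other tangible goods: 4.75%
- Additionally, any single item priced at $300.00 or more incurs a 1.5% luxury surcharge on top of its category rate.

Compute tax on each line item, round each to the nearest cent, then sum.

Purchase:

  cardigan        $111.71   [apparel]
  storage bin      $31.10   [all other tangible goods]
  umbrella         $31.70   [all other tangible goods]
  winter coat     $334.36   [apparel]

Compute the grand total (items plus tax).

Cardigan $111.71: apparel → 0% → $0.00
Storage bin $31.10: all other tangible goods → 4.75% → $1.48
Umbrella $31.70: all other tangible goods → 4.75% → $1.51
Winter coat $334.36: apparel → 0% + 1.5% surcharge = 1.5% → $5.02
Subtotal = $508.87; tax = $8.01; total due = $516.88

$516.88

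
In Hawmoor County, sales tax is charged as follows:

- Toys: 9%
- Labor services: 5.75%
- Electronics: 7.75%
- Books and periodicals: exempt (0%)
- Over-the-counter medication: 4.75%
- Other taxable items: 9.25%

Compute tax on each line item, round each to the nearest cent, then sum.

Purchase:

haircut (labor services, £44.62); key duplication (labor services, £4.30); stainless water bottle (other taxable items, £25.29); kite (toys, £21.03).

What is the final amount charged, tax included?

£102.29

Haircut £44.62: labor services → 5.75% → £2.57
Key duplication £4.30: labor services → 5.75% → £0.25
Stainless water bottle £25.29: other taxable items → 9.25% → £2.34
Kite £21.03: toys → 9% → £1.89
Subtotal = £95.24; tax = £7.05; total due = £102.29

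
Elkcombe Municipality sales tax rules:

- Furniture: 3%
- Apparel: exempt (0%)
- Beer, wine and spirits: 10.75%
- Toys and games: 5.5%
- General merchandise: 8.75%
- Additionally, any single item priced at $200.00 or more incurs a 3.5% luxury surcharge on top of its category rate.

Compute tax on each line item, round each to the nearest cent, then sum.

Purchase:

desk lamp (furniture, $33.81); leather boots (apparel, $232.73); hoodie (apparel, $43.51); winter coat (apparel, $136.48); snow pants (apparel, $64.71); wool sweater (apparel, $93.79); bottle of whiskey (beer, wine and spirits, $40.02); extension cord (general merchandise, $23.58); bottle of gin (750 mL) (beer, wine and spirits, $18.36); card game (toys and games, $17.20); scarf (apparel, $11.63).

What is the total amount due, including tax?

$734.26

Desk lamp $33.81: furniture → 3% → $1.01
Leather boots $232.73: apparel → 0% + 3.5% surcharge = 3.5% → $8.15
Hoodie $43.51: apparel → 0% → $0.00
Winter coat $136.48: apparel → 0% → $0.00
Snow pants $64.71: apparel → 0% → $0.00
Wool sweater $93.79: apparel → 0% → $0.00
Bottle of whiskey $40.02: beer, wine and spirits → 10.75% → $4.30
Extension cord $23.58: general merchandise → 8.75% → $2.06
Bottle of gin (750 mL) $18.36: beer, wine and spirits → 10.75% → $1.97
Card game $17.20: toys and games → 5.5% → $0.95
Scarf $11.63: apparel → 0% → $0.00
Subtotal = $715.82; tax = $18.44; total due = $734.26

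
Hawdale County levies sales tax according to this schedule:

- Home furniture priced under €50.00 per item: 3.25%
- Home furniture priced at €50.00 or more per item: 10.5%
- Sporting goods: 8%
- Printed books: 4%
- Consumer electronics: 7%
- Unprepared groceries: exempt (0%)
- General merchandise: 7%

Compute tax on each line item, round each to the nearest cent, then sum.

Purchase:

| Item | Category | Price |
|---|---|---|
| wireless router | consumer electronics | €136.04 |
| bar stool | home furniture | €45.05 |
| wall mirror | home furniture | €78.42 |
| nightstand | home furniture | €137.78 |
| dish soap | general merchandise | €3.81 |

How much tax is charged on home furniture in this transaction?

€24.16

Bar stool €45.05: home furniture, under €50.00 → 3.25% → €1.46
Wall mirror €78.42: home furniture, €50.00 or more → 10.5% → €8.23
Nightstand €137.78: home furniture, €50.00 or more → 10.5% → €14.47
Tax on home furniture = €1.46 + €8.23 + €14.47 = €24.16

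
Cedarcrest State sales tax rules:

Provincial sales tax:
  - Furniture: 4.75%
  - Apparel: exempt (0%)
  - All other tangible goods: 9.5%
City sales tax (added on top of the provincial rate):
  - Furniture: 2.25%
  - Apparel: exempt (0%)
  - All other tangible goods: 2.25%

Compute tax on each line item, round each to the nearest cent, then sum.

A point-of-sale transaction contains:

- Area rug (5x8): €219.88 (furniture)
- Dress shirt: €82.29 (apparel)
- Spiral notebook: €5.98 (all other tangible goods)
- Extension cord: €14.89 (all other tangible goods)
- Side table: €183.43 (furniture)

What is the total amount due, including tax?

€537.15

Area rug (5x8) €219.88: furniture → 4.75% + 2.25% city = 7% → €15.39
Dress shirt €82.29: apparel → 0% + 0% city = 0% → €0.00
Spiral notebook €5.98: all other tangible goods → 9.5% + 2.25% city = 11.75% → €0.70
Extension cord €14.89: all other tangible goods → 9.5% + 2.25% city = 11.75% → €1.75
Side table €183.43: furniture → 4.75% + 2.25% city = 7% → €12.84
Subtotal = €506.47; tax = €30.68; total due = €537.15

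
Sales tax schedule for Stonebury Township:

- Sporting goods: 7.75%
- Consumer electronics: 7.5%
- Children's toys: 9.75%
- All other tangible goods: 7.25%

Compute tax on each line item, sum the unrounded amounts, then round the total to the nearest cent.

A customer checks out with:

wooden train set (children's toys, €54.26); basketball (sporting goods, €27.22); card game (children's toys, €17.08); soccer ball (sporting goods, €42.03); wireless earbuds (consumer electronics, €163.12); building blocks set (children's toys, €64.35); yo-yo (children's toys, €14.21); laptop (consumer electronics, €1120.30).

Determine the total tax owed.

Wooden train set €54.26: children's toys → 9.75% → €5.29035
Basketball €27.22: sporting goods → 7.75% → €2.10955
Card game €17.08: children's toys → 9.75% → €1.6653
Soccer ball €42.03: sporting goods → 7.75% → €3.257325
Wireless earbuds €163.12: consumer electronics → 7.5% → €12.234
Building blocks set €64.35: children's toys → 9.75% → €6.274125
Yo-yo €14.21: children's toys → 9.75% → €1.385475
Laptop €1120.30: consumer electronics → 7.5% → €84.0225
Unrounded tax sum = €116.238625 → €116.24

€116.24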